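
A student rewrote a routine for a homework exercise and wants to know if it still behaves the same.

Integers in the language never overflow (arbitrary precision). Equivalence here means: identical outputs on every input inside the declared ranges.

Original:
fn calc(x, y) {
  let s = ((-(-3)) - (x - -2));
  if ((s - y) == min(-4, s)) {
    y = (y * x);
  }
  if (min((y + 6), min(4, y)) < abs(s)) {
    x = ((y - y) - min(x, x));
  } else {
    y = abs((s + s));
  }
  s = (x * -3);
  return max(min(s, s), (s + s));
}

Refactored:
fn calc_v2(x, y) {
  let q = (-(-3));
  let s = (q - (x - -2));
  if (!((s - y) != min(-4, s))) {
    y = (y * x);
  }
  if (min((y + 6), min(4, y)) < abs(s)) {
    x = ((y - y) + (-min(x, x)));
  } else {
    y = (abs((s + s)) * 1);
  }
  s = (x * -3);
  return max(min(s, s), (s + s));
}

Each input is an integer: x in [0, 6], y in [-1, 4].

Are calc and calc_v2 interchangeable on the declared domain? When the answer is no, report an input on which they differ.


Comparing the listings, the differences include: constant usage differs; and comparison usage differs; and local variable names differ; and arithmetic usage differs; and boolean connective usage differs; and statement counts differ.
Spot check at x=0, y=0 — calc: s := 1 | ((s - y) == min(-4, s)): false | (min((y + 6), min(4, y)) < abs(s)): true | x := 0 | s := 0 | result 0. calc_v2: q := 3 | s := 1 | (!((s - y) != min(-4, s))): false | (min((y + 6), min(4, y)) < abs(s)): true | x := 0 | s := 0 | result 0. Both give 0.
An exhaustive pass over the 42 declared inputs shows identical outputs.
verdict: equivalent


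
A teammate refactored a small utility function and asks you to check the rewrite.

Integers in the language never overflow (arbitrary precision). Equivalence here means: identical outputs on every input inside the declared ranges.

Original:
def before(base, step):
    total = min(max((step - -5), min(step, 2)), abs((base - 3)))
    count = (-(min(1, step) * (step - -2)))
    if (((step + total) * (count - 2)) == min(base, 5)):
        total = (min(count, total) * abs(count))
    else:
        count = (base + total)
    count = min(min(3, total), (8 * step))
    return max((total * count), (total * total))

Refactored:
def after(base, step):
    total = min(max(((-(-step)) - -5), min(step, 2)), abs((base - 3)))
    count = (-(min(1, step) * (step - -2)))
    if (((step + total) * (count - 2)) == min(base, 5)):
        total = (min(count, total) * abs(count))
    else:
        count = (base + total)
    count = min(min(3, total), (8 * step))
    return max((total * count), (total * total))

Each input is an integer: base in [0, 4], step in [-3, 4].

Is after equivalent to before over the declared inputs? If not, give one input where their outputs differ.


Behavior is preserved: although same computation, different form, the outputs never diverge.
Spot check at base=3, step=3 — before: total := 0 | count := -5 | (((step + total) * (count - 2)) == min(base, 5)): false | count := 3 | count := 0 | result 0. after: total := 0 | count := -5 | (((step + total) * (count - 2)) == min(base, 5)): false | count := 3 | count := 0 | result 0. Both give 0.
Checked all 40 inputs in the declared domain: the outputs agree on every one.
verdict: equivalent


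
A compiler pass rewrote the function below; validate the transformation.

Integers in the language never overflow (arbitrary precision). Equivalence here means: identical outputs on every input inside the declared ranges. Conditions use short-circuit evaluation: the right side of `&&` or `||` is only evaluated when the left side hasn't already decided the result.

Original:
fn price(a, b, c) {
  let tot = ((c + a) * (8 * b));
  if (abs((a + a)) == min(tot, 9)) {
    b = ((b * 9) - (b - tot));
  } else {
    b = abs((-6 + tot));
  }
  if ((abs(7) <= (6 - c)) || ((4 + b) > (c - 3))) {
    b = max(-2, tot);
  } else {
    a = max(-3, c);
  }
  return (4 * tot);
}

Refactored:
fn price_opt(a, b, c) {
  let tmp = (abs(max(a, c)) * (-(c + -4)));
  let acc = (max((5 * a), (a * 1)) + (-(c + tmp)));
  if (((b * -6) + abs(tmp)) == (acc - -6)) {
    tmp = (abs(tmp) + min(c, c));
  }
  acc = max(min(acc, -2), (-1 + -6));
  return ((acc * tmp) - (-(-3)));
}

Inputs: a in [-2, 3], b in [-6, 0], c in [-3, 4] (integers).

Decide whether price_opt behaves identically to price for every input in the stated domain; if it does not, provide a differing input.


On input a=-2, b=-6, c=-3, price returns 960 while price_opt returns -101.
verdict: not equivalent; witness: a=-2, b=-6, c=-3


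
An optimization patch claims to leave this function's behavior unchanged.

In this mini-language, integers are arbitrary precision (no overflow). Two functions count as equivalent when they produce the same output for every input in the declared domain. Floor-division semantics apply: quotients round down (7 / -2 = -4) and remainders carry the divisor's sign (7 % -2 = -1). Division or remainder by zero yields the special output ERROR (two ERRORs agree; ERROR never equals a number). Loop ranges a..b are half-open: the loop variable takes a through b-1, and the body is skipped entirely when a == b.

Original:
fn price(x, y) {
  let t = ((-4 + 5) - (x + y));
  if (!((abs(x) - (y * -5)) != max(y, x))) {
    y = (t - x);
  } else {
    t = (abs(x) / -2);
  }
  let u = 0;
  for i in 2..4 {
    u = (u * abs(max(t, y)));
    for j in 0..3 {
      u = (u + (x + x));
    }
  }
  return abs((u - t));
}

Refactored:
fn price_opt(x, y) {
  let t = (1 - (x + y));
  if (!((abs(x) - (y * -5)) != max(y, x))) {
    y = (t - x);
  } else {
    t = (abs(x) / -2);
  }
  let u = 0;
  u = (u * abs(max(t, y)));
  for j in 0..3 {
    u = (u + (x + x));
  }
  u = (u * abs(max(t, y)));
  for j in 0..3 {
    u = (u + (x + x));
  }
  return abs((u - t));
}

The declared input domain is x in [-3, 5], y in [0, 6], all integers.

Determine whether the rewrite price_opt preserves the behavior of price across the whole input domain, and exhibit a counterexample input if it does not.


Reading the diff, among the changes: loop structure differs; also min/max/abs usage differs; also arithmetic usage differs; also constant usage differs; also local variable names differ; also statement counts differ.
Tracing x=1, y=1: price: t := -1 | (!((abs(x) - (y * -5)) != max(y, x))): false | t := -1 | u := 0 | iter i=2: | u := 0 | iter j=0: | u := 2 | iter j=1: | u := 4 | iter j=2: | u := 6 | iter i=3: | u := 6 | iter j=0: | u := 8 | iter j=1: | u := 10 | iter j=2: | u := 12 | result 13 | price_opt: t := -1 | (!((abs(x) - (y * -5)) != max(y, x))): false | t := -1 | u := 0 | u := 0 | iter j=0: | u := 2 | iter j=1: | u := 4 | iter j=2: | u := 6 | u := 6 | iter j=0: | u := 8 | iter j=1: | u := 10 | iter j=2: | u := 12 | result 13 — matching result 13.
Sweeping the whole domain (63 inputs) finds no disagreement.
verdict: equivalent


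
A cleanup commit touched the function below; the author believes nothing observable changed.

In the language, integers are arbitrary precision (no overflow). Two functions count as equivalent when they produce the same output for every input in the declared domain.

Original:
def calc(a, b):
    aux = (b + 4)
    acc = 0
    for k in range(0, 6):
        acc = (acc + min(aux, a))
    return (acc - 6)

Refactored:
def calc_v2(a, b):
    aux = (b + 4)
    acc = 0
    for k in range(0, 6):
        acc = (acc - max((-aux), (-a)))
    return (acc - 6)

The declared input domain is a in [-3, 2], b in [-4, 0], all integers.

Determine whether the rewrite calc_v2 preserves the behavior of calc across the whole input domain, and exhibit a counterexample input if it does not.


Equivalent — the differences include arithmetic usage differs; min/max/abs usage differs, yet no declared input distinguishes the two.
Tracing a=-3, b=-3: calc: aux becomes 1; next acc becomes 0; next at k=0:; next acc becomes -3; next at k=1:; next acc becomes -6; next at k=2:; next acc becomes -9; next at k=3:; next acc becomes -12; next at k=4:; next acc becomes -15; next at k=5:; next acc becomes -18; next final value -24 | calc_v2: aux becomes 1; next acc becomes 0; next at k=0:; next acc becomes -3; next at k=1:; next acc becomes -6; next at k=2:; next acc becomes -9; next at k=3:; next acc becomes -12; next at k=4:; next acc becomes -15; next at k=5:; next acc becomes -18; next final value -24 — matching result -24.
Across all 30 domain points the two functions coincide.
verdict: equivalent


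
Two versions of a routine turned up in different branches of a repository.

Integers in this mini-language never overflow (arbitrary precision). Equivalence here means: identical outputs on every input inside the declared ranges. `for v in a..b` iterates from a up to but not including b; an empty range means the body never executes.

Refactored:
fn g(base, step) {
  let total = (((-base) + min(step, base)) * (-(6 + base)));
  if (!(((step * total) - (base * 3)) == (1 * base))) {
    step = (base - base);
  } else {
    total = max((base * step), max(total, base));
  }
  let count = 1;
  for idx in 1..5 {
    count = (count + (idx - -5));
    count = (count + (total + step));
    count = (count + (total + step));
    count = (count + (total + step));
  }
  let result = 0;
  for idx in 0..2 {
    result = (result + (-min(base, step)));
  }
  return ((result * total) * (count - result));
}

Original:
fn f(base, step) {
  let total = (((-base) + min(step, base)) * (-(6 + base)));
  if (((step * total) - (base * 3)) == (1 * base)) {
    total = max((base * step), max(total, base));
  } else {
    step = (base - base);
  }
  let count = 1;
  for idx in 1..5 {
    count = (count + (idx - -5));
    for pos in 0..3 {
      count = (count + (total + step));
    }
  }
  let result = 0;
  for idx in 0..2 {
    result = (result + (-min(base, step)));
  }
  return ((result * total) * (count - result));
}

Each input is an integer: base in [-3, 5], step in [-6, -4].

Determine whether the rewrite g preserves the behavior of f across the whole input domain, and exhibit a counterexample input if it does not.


This is a faithful refactor — loop structure differs, and local variable names differ, and arithmetic usage differs, and statement counts differ, and boolean connective usage differs, but the computed results match everywhere.
One worked example (base=3, step=-5) — f: total becomes 72; next (((step * total) - (base * 3)) == (1 * base)) evaluates to false; next step becomes 0; next count becomes 1; next at idx=1:; next count becomes 7; next at pos=0:; next count becomes 79; next at pos=1:; next count becomes 151; next at pos=2:; next count becomes 223; next at idx=2:; next count becomes 230; next at pos=0:; next count becomes 302; next at pos=1:; next count becomes 374; next at pos=2:; next count becomes 446; next at idx=3:; next count becomes 454; next at pos=0:; next count becomes 526; next at pos=1:; next count becomes 598; next at pos=2:; next count becomes 670; next at idx=4:; next count becomes 679; next at pos=0:; next count becomes 751; next at pos=1:; next count becomes 823; next at pos=2:; next count becomes 895; next result becomes 0; next at idx=0:; next result becomes 0; next at idx=1:; next result becomes 0; next final value 0; g: total becomes 72; next (!(((step * total) - (base * 3)) == (1 * base))) evaluates to true; next step becomes 0; next count becomes 1; next at idx=1:; next count becomes 7; next count becomes 79; next count becomes 151; next count becomes 223; next at idx=2:; next count becomes 230; next count becomes 302; next count becomes 374; next count becomes 446; next at idx=3:; next count becomes 454; next count becomes 526; next count becomes 598; next count becomes 670; next at idx=4:; next count becomes 679; next count becomes 751; next count becomes 823; next count becomes 895; next result becomes 0; next at idx=0:; next result becomes 0; next at idx=1:; next result becomes 0; next final value 0; agreement on 0.
Every one of the 27 inputs gives matching results.
verdict: equivalent


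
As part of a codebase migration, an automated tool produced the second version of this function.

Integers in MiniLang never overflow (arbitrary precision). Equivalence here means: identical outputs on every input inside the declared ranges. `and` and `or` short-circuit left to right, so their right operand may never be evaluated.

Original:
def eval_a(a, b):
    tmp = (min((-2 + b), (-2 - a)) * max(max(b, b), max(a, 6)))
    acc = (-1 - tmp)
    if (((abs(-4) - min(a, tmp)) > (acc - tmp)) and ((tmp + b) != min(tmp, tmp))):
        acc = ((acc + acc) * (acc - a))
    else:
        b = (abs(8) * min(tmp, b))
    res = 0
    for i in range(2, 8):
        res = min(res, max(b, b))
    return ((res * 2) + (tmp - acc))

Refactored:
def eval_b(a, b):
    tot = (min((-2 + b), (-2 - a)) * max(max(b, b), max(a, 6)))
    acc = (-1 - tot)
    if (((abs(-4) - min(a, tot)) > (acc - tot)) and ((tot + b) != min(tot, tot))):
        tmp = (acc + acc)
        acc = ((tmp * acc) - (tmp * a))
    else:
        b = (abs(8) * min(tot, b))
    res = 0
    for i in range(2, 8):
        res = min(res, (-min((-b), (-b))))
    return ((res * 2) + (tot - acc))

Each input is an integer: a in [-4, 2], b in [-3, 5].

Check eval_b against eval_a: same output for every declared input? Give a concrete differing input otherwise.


The two versions differ — the changes include statement counts differ, arithmetic usage differs, min/max/abs usage differs, local variable names differ.
One worked example (a=-3, b=0) — eval_a: tmp = -12; acc = 11; (((abs(-4) - min(a, tmp)) > (acc - tmp)) and ((tmp + b) != min(tmp, tmp))) -> false; b = -96; res = 0; [i=2]; res = -96; [i=3]; res = -96; [i=4]; res = -96; [i=5]; res = -96; [i=6]; res = -96; [i=7]; res = -96; return -215; eval_b: tot = -12; acc = 11; (((abs(-4) - min(a, tot)) > (acc - tot)) and ((tot + b) != min(tot, tot))) -> false; b = -96; res = 0; [i=2]; res = -96; [i=3]; res = -96; [i=4]; res = -96; [i=5]; res = -96; [i=6]; res = -96; [i=7]; res = -96; return -215; agreement on -215.
Across all 63 domain points the two functions coincide.
verdict: equivalent


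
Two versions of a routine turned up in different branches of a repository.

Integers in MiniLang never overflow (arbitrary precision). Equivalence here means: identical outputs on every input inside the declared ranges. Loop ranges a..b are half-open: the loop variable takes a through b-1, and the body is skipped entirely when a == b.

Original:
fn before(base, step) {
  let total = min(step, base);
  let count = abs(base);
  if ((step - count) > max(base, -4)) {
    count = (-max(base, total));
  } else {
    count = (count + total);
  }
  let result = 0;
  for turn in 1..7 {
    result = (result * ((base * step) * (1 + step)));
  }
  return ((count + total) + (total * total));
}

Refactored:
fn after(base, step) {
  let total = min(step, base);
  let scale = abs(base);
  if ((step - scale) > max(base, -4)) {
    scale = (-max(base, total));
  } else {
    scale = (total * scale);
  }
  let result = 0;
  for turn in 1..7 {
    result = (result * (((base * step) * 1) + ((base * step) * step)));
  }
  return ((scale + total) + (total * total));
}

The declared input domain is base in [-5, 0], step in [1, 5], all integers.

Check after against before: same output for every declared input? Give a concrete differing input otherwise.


Input base=-5, step=1: 20 from before versus -5 from after.
verdict: not equivalent; witness: base=-5, step=1


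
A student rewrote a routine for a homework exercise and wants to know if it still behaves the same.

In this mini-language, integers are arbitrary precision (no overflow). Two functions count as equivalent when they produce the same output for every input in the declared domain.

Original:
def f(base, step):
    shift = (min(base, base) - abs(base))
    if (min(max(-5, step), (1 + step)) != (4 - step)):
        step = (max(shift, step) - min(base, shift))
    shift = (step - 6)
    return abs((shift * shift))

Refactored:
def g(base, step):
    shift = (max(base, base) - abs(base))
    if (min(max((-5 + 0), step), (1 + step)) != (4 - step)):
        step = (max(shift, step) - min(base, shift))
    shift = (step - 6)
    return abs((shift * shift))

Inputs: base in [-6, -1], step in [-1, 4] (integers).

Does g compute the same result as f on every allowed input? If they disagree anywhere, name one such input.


Although `min(base, base)` became `max(base, base)`, no input in the stated domain can expose it.
One worked example (base=-1, step=4) — f: shift = -2; (min(max(-5, step), (1 + step)) != (4 - step)) -> true; step = 6; shift = 0; return 0; g: shift = -2; (min(max((-5 + 0), step), (1 + step)) != (4 - step)) -> true; step = 6; shift = 0; return 0; agreement on 0.
Sweeping the whole domain (36 inputs) finds no disagreement.
verdict: equivalent


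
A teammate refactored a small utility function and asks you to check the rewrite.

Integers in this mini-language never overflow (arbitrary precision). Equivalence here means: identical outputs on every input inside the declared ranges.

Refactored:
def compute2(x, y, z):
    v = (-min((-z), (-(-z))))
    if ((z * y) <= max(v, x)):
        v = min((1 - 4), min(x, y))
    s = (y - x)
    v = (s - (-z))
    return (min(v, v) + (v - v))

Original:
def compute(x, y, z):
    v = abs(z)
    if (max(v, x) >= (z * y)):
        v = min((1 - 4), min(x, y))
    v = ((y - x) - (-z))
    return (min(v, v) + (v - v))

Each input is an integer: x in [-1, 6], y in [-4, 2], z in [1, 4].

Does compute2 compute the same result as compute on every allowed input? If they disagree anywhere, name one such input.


Comparing the listings, the differences include: local variable names differ, min/max/abs usage differs, comparison usage differs, statement counts differ.
As a probe, take x=5, y=-3, z=1: compute runs v=1, then (max(v, x) >= (z * y)) is true, then v=-3, then v=-7, then returns -7; compute2 runs v=1, then ((z * y) <= max(v, x)) is true, then v=-3, then s=-8, then v=-7, then returns -7; both end at -7.
An exhaustive pass over the 224 declared inputs shows identical outputs.
verdict: equivalent


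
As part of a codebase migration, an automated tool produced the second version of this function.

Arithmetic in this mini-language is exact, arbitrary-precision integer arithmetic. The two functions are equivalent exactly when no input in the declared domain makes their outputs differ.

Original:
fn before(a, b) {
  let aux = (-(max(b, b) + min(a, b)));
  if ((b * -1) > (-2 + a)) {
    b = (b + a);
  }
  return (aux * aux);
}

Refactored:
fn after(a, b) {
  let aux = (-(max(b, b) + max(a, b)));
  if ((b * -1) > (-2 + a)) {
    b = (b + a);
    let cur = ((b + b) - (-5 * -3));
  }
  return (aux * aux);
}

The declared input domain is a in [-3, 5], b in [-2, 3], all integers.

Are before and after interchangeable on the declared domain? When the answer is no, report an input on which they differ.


Try a=-3, b=-2.
before: aux := 5 | ((b * -1) > (-2 + a)): true | b := -5 | result 25
after: aux := 4 | ((b * -1) > (-2 + a)): true | b := -5 | cur := -25 | result 16
25 != 16, so the rewrite changes behavior.
verdict: not equivalent; witness: a=-3, b=-2


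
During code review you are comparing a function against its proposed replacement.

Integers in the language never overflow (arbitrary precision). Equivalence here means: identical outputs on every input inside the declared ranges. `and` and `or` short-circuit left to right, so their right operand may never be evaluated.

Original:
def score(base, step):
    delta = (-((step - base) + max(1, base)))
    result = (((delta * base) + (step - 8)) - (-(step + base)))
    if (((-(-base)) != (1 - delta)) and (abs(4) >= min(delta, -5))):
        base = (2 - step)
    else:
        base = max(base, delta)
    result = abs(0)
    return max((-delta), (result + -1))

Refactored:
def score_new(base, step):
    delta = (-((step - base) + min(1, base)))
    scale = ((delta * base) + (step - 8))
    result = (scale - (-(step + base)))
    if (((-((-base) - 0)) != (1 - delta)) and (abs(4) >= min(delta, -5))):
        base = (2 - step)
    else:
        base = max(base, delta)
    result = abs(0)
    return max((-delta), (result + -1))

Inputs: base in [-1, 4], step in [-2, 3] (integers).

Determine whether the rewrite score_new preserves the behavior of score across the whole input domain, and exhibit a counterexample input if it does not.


These are not equivalent — on base=-1, step=-2 the outputs split (0 vs -1).
score: delta becomes 0; next result becomes -13; next (((-(-base)) != (1 - delta)) and (abs(4) >= min(delta, -5))) evaluates to true; next base becomes 4; next result becomes 0; next final value 0
score_new: delta becomes 2; next scale becomes -12; next result becomes -15; next (((-((-base) - 0)) != (1 - delta)) and (abs(4) >= min(delta, -5))) evaluates to false; next base becomes 2; next result becomes 0; next final value -1
verdict: not equivalent; witness: base=-1, step=-2


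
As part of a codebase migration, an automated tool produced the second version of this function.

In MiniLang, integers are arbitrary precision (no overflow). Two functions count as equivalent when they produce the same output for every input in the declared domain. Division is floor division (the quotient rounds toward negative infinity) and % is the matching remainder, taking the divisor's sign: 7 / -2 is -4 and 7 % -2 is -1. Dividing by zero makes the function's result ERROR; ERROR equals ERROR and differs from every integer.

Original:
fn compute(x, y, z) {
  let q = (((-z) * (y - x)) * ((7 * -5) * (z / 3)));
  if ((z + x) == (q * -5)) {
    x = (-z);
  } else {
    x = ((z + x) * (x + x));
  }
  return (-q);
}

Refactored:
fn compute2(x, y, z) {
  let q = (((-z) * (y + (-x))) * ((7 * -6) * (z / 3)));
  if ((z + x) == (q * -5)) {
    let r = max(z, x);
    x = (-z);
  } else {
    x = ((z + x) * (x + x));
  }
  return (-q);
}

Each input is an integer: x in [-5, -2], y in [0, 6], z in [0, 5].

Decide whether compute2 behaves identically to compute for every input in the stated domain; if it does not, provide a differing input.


Consider the input x=-5, y=0, z=3.
compute: q becomes 525; next ((z + x) == (q * -5)) evaluates to false; next x becomes 20; next final value -525
compute2: q becomes 630; next ((z + x) == (q * -5)) evaluates to false; next x becomes 20; next final value -630
-525 vs -630 — the two versions disagree here.
verdict: not equivalent; witness: x=-5, y=0, z=3


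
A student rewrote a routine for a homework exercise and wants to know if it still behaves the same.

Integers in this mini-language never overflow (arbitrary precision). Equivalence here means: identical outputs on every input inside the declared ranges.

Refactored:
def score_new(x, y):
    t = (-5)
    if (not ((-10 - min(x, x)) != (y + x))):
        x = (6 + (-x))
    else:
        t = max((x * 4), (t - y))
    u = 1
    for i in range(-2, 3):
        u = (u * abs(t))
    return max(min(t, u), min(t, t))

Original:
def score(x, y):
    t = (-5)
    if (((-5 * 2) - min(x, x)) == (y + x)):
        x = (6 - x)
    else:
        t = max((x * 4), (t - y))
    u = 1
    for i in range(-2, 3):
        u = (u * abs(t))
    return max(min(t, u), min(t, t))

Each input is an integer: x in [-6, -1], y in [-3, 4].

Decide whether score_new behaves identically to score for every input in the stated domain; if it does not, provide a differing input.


This is a faithful refactor — comparison usage differs, boolean connective usage differs, arithmetic usage differs, constant usage differs, but the computed results match everywhere.
One worked example (x=-6, y=2) — score: t = -5; (((-5 * 2) - min(x, x)) == (y + x)) -> true; x = 12; u = 1; [i=-2]; u = 5; [i=-1]; u = 25; [i=0]; u = 125; [i=1]; u = 625; [i=2]; u = 3125; return -5; score_new: t = -5; (not ((-10 - min(x, x)) != (y + x))) -> true; x = 12; u = 1; [i=-2]; u = 5; [i=-1]; u = 25; [i=0]; u = 125; [i=1]; u = 625; [i=2]; u = 3125; return -5; agreement on -5.
Every one of the 48 inputs gives matching results.
verdict: equivalent


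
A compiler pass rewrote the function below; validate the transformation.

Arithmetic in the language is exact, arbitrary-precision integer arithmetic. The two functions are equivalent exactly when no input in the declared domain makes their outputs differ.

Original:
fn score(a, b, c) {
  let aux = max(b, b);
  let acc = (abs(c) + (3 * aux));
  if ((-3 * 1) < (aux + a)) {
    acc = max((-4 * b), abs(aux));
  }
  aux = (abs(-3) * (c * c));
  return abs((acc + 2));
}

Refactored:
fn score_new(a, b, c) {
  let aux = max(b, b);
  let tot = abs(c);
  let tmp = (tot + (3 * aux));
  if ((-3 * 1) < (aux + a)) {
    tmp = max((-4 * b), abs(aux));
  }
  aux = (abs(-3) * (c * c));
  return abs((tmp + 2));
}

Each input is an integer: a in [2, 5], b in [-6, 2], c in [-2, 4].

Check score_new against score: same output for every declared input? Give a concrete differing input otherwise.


Behavior is preserved: although local variable names differ, statement counts differ, the outputs never diverge.
Spot check at a=2, b=-4, c=0 — score: aux = -4; acc = -12; ((-3 * 1) < (aux + a)) -> true; acc = 16; aux = 0; return 18. score_new: aux = -4; tot = 0; tmp = -12; ((-3 * 1) < (aux + a)) -> true; tmp = 16; aux = 0; return 18. Both give 18.
Every one of the 252 inputs gives matching results.
verdict: equivalent


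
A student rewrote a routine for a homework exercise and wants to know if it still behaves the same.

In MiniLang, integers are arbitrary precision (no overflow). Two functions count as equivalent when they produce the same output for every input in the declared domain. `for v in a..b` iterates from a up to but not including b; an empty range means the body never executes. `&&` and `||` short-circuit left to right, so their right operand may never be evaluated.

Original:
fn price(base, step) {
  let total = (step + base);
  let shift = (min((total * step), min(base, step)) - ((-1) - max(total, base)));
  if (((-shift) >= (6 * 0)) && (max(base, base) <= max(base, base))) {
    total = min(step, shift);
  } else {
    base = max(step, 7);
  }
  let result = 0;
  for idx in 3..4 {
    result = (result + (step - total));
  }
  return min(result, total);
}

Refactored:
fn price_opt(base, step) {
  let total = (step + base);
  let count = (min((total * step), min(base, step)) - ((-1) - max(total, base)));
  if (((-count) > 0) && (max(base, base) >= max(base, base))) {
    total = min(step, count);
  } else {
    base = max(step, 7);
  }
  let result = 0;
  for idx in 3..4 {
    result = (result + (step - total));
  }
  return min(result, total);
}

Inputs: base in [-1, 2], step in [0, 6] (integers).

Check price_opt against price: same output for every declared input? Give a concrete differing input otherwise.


Equivalent. One difference looks behavioral, but it never changes the outcome for any declared input.
Across all 28 domain points the two functions coincide.
Spot check at base=-1, step=1 — price: total := 0 | shift := 0 | (((-shift) >= (6 * 0)) && (max(base, base) <= max(base, base))): true | total := 0 | result := 0 | iter idx=3: | result := 1 | result 0. price_opt: total := 0 | count := 0 | (((-count) > 0) && (max(base, base) >= max(base, base))): false | base := 7 | result := 0 | iter idx=3: | result := 1 | result 0. Both give 0.
verdict: equivalent


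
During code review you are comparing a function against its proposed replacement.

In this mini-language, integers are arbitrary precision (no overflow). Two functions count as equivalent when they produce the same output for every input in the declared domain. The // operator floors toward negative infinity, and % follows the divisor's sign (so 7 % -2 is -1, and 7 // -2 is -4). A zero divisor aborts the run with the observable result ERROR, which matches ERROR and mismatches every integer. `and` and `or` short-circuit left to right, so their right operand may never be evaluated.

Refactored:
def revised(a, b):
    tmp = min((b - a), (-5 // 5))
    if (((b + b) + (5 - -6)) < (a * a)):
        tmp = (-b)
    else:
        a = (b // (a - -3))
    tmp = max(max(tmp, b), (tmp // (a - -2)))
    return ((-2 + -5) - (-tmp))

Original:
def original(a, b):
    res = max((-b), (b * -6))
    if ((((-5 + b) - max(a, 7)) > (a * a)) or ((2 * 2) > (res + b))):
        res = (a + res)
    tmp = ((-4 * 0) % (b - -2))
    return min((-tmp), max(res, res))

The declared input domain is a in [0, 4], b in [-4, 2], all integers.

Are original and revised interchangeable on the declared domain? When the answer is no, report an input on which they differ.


a=0, b=-4 yields 0 from original but ERROR from revised.
verdict: not equivalent; witness: a=0, b=-4


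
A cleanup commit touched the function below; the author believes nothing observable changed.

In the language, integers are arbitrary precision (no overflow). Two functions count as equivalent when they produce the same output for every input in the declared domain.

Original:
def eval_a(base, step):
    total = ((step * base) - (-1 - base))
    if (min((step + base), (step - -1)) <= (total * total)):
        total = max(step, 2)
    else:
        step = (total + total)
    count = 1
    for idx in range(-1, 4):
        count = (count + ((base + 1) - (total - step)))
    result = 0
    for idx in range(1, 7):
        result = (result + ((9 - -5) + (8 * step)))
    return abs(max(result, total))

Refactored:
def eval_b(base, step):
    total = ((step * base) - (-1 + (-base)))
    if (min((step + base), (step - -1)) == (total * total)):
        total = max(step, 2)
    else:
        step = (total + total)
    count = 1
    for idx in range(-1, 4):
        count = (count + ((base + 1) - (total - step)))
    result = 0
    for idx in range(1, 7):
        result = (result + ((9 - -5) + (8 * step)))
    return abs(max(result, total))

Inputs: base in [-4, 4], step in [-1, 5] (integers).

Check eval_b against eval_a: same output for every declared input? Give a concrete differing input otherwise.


These are not equivalent — on base=-4, step=-1 the outputs split (36 vs 180).
eval_a: total becomes 1; next (min((step + base), (step - -1)) <= (total * total)) evaluates to true; next total becomes 2; next count becomes 1; next at idx=-1:; next count becomes -5; next at idx=0:; next count becomes -11; next at idx=1:; next count becomes -17; next at idx=2:; next count becomes -23; next at idx=3:; next count becomes -29; next result becomes 0; next at idx=1:; next result becomes 6; next at idx=2:; next result becomes 12; next at idx=3:; next result becomes 18; next at idx=4:; next result becomes 24; next at idx=5:; next result becomes 30; next at idx=6:; next result becomes 36; next final value 36
eval_b: total becomes 1; next (min((step + base), (step - -1)) == (total * total)) evaluates to false; next step becomes 2; next count becomes 1; next at idx=-1:; next count becomes -1; next at idx=0:; next count becomes -3; next at idx=1:; next count becomes -5; next at idx=2:; next count becomes -7; next at idx=3:; next count becomes -9; next result becomes 0; next at idx=1:; next result becomes 30; next at idx=2:; next result becomes 60; next at idx=3:; next result becomes 90; next at idx=4:; next result becomes 120; next at idx=5:; next result becomes 150; next at idx=6:; next result becomes 180; next final value 180
verdict: not equivalent; witness: base=-4, step=-1


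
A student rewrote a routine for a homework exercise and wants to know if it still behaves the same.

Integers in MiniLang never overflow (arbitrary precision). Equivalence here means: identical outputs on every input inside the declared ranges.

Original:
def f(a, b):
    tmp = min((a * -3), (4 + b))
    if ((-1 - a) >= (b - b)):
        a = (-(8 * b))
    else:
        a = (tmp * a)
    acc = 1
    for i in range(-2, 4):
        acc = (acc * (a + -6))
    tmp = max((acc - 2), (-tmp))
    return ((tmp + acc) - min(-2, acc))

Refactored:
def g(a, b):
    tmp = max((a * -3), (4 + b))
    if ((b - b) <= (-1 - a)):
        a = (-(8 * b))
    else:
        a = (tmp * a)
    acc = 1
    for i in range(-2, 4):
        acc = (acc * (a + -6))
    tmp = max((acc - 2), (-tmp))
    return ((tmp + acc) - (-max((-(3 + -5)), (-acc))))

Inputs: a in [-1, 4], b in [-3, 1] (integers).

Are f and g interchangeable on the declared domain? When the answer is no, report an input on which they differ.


On input a=1, b=-3, f returns 1062882 while g returns 31250.
verdict: not equivalent; witness: a=1, b=-3


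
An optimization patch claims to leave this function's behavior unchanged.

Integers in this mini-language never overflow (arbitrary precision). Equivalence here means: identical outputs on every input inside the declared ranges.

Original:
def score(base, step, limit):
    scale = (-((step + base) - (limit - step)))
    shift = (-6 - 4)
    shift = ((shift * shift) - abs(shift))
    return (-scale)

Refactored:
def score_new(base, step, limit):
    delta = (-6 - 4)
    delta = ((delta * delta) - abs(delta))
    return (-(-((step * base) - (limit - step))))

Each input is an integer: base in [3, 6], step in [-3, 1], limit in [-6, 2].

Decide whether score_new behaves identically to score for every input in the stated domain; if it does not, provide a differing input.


Not equivalent: base=3, step=-3, limit=-6 separates them (3 vs -6).
score: scale=-3, then shift=-10, then shift=90, then returns 3
score_new: delta=-10, then delta=90, then returns -6
verdict: not equivalent; witness: base=3, step=-3, limit=-6


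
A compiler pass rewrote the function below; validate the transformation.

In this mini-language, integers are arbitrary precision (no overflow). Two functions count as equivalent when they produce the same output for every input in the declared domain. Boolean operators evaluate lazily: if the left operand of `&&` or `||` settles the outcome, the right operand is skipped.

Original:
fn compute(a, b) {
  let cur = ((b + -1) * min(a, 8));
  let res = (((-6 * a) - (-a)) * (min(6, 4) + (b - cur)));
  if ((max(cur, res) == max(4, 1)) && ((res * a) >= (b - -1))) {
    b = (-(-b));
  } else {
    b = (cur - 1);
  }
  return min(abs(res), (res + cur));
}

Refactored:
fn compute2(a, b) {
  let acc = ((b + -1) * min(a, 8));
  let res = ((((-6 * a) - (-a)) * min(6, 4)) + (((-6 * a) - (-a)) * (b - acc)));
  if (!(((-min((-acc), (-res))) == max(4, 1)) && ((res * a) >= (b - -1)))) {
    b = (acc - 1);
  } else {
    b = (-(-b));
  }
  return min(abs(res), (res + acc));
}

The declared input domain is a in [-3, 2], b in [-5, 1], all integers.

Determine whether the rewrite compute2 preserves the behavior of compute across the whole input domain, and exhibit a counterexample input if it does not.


Reading the diff, among the changes: arithmetic usage differs; boolean connective usage differs; local variable names differ; min/max/abs usage differs; constant usage differs.
As a probe, take a=1, b=-4: compute runs cur becomes -5; next res becomes -25; next ((max(cur, res) == max(4, 1)) && ((res * a) >= (b - -1))) evaluates to false; next b becomes -6; next final value -30; compute2 runs acc becomes -5; next res becomes -25; next (!(((-min((-acc), (-res))) == max(4, 1)) && ((res * a) >= (b - -1)))) evaluates to true; next b becomes -6; next final value -30; both end at -30.
Every one of the 42 inputs gives matching results.
verdict: equivalent


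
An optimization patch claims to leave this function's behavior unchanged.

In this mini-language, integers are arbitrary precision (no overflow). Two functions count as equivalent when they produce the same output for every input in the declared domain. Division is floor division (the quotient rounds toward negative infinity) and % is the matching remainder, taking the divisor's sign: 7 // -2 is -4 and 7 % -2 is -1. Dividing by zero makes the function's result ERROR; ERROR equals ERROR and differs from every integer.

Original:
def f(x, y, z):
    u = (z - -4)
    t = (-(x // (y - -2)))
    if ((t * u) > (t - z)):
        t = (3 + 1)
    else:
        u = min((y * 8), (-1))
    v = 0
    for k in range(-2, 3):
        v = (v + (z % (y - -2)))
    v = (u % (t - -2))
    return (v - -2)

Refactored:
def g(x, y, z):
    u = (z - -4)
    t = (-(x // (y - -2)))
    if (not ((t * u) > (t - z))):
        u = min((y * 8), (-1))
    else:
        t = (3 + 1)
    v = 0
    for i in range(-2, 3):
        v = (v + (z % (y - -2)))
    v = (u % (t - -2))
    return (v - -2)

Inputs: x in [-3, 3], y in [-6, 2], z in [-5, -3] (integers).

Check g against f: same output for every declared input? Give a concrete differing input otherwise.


Behavior is preserved: although boolean connective usage differs, local variable names differ, the outputs never diverge.
As a probe, take x=2, y=2, z=-3: f runs u becomes 1; next t becomes 0; next ((t * u) > (t - z)) evaluates to false; next u becomes -1; next v becomes 0; next at k=-2:; next v becomes 1; next at k=-1:; next v becomes 2; next at k=0:; next v becomes 3; next at k=1:; next v becomes 4; next at k=2:; next v becomes 5; next v becomes 1; next final value 3; g runs u becomes 1; next t becomes 0; next (not ((t * u) > (t - z))) evaluates to true; next u becomes -1; next v becomes 0; next at i=-2:; next v becomes 1; next at i=-1:; next v becomes 2; next at i=0:; next v becomes 3; next at i=1:; next v becomes 4; next at i=2:; next v becomes 5; next v becomes 1; next final value 3; both end at 3.
An exhaustive pass over the 189 declared inputs shows identical outputs.
verdict: equivalent


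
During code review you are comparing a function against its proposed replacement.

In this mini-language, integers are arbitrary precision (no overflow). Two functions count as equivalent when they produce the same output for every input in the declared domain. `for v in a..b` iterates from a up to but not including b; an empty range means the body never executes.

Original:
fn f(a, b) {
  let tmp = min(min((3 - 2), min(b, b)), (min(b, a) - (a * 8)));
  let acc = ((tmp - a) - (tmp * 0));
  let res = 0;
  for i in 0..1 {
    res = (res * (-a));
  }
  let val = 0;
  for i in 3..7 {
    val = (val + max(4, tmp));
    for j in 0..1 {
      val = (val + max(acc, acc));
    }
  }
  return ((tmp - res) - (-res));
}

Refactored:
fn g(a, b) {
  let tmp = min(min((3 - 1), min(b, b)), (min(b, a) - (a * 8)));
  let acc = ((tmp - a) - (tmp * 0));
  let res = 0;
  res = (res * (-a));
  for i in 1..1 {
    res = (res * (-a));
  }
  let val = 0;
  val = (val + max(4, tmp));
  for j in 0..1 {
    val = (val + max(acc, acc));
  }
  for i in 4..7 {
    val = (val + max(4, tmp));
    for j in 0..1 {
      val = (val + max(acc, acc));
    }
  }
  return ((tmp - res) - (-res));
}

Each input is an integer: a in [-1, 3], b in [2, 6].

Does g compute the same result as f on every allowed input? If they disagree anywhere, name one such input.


At a=-1, b=2: f gives 1, g gives 2.
verdict: not equivalent; witness: a=-1, b=2


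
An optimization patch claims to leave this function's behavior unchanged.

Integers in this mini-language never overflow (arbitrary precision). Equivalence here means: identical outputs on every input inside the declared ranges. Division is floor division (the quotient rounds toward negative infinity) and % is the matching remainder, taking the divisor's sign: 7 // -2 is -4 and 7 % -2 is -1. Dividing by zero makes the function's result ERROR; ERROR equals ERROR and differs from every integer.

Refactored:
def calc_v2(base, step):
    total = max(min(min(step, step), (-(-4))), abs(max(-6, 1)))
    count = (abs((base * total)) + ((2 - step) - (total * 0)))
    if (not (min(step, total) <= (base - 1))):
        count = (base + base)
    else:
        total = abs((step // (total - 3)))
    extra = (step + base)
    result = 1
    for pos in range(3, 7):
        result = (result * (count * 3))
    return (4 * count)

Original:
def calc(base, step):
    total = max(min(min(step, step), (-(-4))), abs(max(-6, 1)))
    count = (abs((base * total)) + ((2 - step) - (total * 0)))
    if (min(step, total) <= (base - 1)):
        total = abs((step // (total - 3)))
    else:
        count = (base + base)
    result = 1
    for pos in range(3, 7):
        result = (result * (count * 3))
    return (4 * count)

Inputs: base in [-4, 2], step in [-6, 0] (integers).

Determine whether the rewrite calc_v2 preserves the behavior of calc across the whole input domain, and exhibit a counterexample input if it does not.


Comparing the listings, the differences include: local variable names differ; also arithmetic usage differs; also boolean connective usage differs; also statement counts differ.
As a probe, take base=1, step=-3: calc runs total=1, then count=6, then (min(step, total) <= (base - 1)) is true, then total=1, then result=1, then (pos=3), then result=18, then (pos=4), then result=324, then (pos=5), then result=5832, then (pos=6), then result=104976, then returns 24; calc_v2 runs total=1, then count=6, then (not (min(step, total) <= (base - 1))) is false, then total=1, then extra=-2, then result=1, then (pos=3), then result=18, then (pos=4), then result=324, then (pos=5), then result=5832, then (pos=6), then result=104976, then returns 24; both end at 24.
Across all 49 domain points the two functions coincide.
verdict: equivalent
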